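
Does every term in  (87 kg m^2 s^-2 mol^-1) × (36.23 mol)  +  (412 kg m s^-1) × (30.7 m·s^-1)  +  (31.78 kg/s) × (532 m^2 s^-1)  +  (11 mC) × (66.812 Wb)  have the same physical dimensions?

Dimensions:
  (87 kg m^2 s^-2 mol^-1) × (36.23 mol):  [kg·m²·s⁻²·mol⁻¹] · [mol] = kg·m²·s⁻²
  (412 kg m s^-1) × (30.7 m·s^-1):  [kg·m·s⁻¹] · [m·s⁻¹] = kg·m²·s⁻²
  (31.78 kg/s) × (532 m^2 s^-1):  [kg·s⁻¹] · [m²·s⁻¹] = kg·m²·s⁻²
  (11 mC) × (66.812 Wb):  [s·A] · [kg·m²·s⁻²·A⁻¹] = kg·m²·s⁻¹
The terms do not share a single dimension (kg·m²·s⁻² vs kg·m²·s⁻¹).

No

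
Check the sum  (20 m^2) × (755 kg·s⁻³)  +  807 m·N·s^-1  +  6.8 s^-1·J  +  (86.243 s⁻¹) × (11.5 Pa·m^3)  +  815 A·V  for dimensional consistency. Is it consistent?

Yes

Expand each in SI base units:
  (20 m^2) × (755 kg·s⁻³):  [m²] · [kg·s⁻³] = kg·m²·s⁻³
  807 m·N·s^-1:  N·m·s⁻¹ = kg·m·s⁻²·m·s⁻¹ = kg·m²·s⁻³
  6.8 s^-1·J:  J·s⁻¹ = N·m·s⁻¹ = kg·m²·s⁻³
  (86.243 s⁻¹) × (11.5 Pa·m^3):  [s⁻¹] · [kg·m²·s⁻²] = kg·m²·s⁻³
  815 A·V:  V·A = J·C⁻¹·A = kg·m²·s⁻³
Every term reduces to kg·m²·s⁻³.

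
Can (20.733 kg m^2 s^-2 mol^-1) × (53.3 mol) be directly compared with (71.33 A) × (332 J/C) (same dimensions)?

In SI base units:
  (20.733 kg m^2 s^-2 mol^-1) × (53.3 mol):  [kg·m²·s⁻²·mol⁻¹] · [mol] = kg·m²·s⁻²
  (71.33 A) × (332 J/C):  [A] · [kg·m²·s⁻³·A⁻¹] = kg·m²·s⁻³
kg·m²·s⁻² ≠ kg·m²·s⁻³, so they cannot be added.

No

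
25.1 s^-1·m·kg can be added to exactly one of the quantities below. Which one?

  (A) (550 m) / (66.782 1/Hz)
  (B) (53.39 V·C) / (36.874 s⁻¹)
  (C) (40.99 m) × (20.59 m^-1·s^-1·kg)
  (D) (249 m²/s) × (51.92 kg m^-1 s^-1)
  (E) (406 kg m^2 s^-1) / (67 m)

Reference: kg·m·s⁻¹.
Each option:
  (A) [m] / [s] = m·s⁻¹
  (B) [kg·m²·s⁻²] / [s⁻¹] = kg·m²·s⁻¹
  (C) [m] · [kg·m⁻¹·s⁻¹] = kg·s⁻¹
  (D) [m²·s⁻¹] · [kg·m⁻¹·s⁻¹] = kg·m·s⁻²
  (E) [kg·m²·s⁻¹] / [m] = kg·m·s⁻¹  ← same
Only (E) matches kg·m·s⁻¹.

(E)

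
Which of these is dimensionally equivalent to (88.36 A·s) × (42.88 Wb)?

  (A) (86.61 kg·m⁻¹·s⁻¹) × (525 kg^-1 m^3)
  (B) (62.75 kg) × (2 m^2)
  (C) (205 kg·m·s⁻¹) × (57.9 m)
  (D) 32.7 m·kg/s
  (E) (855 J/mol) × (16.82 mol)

Reference: [s·A] · [kg·m²·s⁻²·A⁻¹] = kg·m²·s⁻¹.
Each option:
  (A) [kg·m⁻¹·s⁻¹] · [kg⁻¹·m³] = m²·s⁻¹
  (B) [kg] · [m²] = kg·m²
  (C) [kg·m·s⁻¹] · [m] = kg·m²·s⁻¹  ← same
  (D) kg·m·s⁻¹
  (E) [kg·m²·s⁻²·mol⁻¹] · [mol] = kg·m²·s⁻²
Only (C) matches kg·m²·s⁻¹.

(C)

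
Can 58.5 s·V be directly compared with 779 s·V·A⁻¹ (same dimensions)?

Work out the base dimensions of each:
  58.5 s·V:  V·s = J·C⁻¹·s = kg·m²·s⁻²·A⁻¹
  779 s·V·A⁻¹:  V·s·A⁻¹ = J·C⁻¹·s·A⁻¹ = kg·m²·s⁻²·A⁻²
kg·m²·s⁻²·A⁻¹ ≠ kg·m²·s⁻²·A⁻², so they cannot be added.

No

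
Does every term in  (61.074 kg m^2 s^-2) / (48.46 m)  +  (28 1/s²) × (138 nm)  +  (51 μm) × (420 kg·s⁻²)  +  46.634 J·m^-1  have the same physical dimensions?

No

Expand each in SI base units:
  (61.074 kg m^2 s^-2) / (48.46 m):  [kg·m²·s⁻²] / [m] = kg·m·s⁻²
  (28 1/s²) × (138 nm):  [s⁻²] · [m] = m·s⁻²
  (51 μm) × (420 kg·s⁻²):  [m] · [kg·s⁻²] = kg·m·s⁻²
  46.634 J·m^-1:  J·m⁻¹ = N·m·m⁻¹ = kg·m·s⁻²
The terms do not share a single dimension (kg·m·s⁻² vs m·s⁻²).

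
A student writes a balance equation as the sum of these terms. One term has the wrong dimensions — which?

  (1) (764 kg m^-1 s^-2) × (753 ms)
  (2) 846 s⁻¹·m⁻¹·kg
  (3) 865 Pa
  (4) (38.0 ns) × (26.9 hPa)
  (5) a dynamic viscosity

(3)

In SI base units:
  (1) [kg·m⁻¹·s⁻²] · [s] = kg·m⁻¹·s⁻¹
  (2) kg·m⁻¹·s⁻¹
  (3) Pa = N·m⁻² = kg·m⁻¹·s⁻²
  (4) [s] · [kg·m⁻¹·s⁻²] = kg·m⁻¹·s⁻¹
  (5) [dynamic viscosity] = kg·m⁻¹·s⁻¹
All reduce to kg·m⁻¹·s⁻¹ except (3), which is kg·m⁻¹·s⁻².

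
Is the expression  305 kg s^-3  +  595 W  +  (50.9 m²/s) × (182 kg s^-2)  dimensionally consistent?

Expand each in SI base units:
  305 kg s^-3:  kg·s⁻³
  595 W:  W = J·s⁻¹ = kg·m²·s⁻³
  (50.9 m²/s) × (182 kg s^-2):  [m²·s⁻¹] · [kg·s⁻²] = kg·m²·s⁻³
The terms do not share a single dimension (kg·m²·s⁻³ vs kg·s⁻³).

No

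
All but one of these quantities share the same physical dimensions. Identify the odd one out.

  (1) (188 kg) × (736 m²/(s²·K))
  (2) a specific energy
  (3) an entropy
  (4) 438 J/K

Work out the base dimensions of each:
  (1) [kg] · [m²·s⁻²·K⁻¹] = kg·m²·s⁻²·K⁻¹
  (2) [specific energy] = m²·s⁻²
  (3) [entropy] = kg·m²·s⁻²·K⁻¹
  (4) J·K⁻¹ = N·m·K⁻¹ = kg·m²·s⁻²·K⁻¹
All reduce to kg·m²·s⁻²·K⁻¹ except (2), which is m²·s⁻².

(2)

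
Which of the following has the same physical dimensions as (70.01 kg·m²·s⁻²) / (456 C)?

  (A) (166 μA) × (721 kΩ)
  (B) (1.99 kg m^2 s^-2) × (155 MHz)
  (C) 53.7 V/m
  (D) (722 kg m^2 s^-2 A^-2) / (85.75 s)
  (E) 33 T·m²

(A)

Reference: [kg·m²·s⁻²] / [s·A] = kg·m²·s⁻³·A⁻¹.
Each option:
  (A) [A] · [kg·m²·s⁻³·A⁻²] = kg·m²·s⁻³·A⁻¹  ← same
  (B) [kg·m²·s⁻²] · [s⁻¹] = kg·m²·s⁻³
  (C) V·m⁻¹ = J·C⁻¹·m⁻¹ = kg·m·s⁻³·A⁻¹
  (D) [kg·m²·s⁻²·A⁻²] / [s] = kg·m²·s⁻³·A⁻²
  (E) T·m² = Wb·m⁻²·m² = kg·m²·s⁻²·A⁻¹
Only (A) matches kg·m²·s⁻³·A⁻¹.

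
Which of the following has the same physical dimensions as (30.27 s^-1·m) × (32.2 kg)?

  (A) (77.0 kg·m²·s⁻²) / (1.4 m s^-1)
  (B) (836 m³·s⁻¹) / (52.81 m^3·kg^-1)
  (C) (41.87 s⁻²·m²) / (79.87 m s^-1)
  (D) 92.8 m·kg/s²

Reference: [m·s⁻¹] · [kg] = kg·m·s⁻¹.
Each option:
  (A) [kg·m²·s⁻²] / [m·s⁻¹] = kg·m·s⁻¹  ← same
  (B) [m³·s⁻¹] / [kg⁻¹·m³] = kg·s⁻¹
  (C) [m²·s⁻²] / [m·s⁻¹] = m·s⁻¹
  (D) kg·m·s⁻²
Only (A) matches kg·m·s⁻¹.

(A)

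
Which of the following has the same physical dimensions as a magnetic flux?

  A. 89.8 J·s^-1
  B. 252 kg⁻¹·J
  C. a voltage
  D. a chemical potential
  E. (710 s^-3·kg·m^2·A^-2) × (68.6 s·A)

Reference: [magnetic flux] = kg·m²·s⁻²·A⁻¹.
Each option:
  A. J·s⁻¹ = N·m·s⁻¹ = kg·m²·s⁻³
  B. J·kg⁻¹ = N·m·kg⁻¹ = m²·s⁻²
  C. [voltage] = kg·m²·s⁻³·A⁻¹
  D. [chemical potential] = kg·m²·s⁻²·mol⁻¹
  E. [kg·m²·s⁻³·A⁻²] · [s·A] = kg·m²·s⁻²·A⁻¹  ← same
Only E. matches kg·m²·s⁻²·A⁻¹.

E.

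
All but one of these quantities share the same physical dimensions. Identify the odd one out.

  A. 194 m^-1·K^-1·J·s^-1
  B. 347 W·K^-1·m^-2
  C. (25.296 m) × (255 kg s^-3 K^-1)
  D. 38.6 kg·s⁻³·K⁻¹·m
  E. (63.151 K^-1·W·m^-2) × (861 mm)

Reduce each to base SI dimensions:
  A. J·s⁻¹·m⁻¹·K⁻¹ = N·m·s⁻¹·m⁻¹·K⁻¹ = kg·m·s⁻³·K⁻¹
  B. W·m⁻²·K⁻¹ = J·s⁻¹·m⁻²·K⁻¹ = kg·s⁻³·K⁻¹
  C. [m] · [kg·s⁻³·K⁻¹] = kg·m·s⁻³·K⁻¹
  D. kg·m·s⁻³·K⁻¹
  E. [kg·s⁻³·K⁻¹] · [m] = kg·m·s⁻³·K⁻¹
All reduce to kg·m·s⁻³·K⁻¹ except B., which is kg·s⁻³·K⁻¹.

B.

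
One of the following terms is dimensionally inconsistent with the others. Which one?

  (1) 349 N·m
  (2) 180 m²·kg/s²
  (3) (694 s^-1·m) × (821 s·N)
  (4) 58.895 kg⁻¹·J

In SI base units:
  (1) N·m = kg·m·s⁻²·m = kg·m²·s⁻²
  (2) kg·m²·s⁻²
  (3) [m·s⁻¹] · [kg·m·s⁻¹] = kg·m²·s⁻²
  (4) J·kg⁻¹ = N·m·kg⁻¹ = m²·s⁻²
All reduce to kg·m²·s⁻² except (4), which is m²·s⁻².

(4)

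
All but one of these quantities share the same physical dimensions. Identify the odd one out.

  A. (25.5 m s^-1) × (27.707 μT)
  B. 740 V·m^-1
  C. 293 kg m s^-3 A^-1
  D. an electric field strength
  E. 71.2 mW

E.

Dimensions:
  A. [m·s⁻¹] · [kg·s⁻²·A⁻¹] = kg·m·s⁻³·A⁻¹
  B. V·m⁻¹ = J·C⁻¹·m⁻¹ = kg·m·s⁻³·A⁻¹
  C. kg·m·s⁻³·A⁻¹
  D. [electric field strength] = kg·m·s⁻³·A⁻¹
  E. W = J·s⁻¹ = kg·m²·s⁻³
All reduce to kg·m·s⁻³·A⁻¹ except E., which is kg·m²·s⁻³.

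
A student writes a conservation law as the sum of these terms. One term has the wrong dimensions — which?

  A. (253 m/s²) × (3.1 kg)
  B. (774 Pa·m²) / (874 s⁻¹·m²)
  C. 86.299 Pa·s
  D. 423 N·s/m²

A.

Work out the base dimensions of each:
  A. [m·s⁻²] · [kg] = kg·m·s⁻²
  B. [kg·m·s⁻²] / [m²·s⁻¹] = kg·m⁻¹·s⁻¹
  C. Pa·s = N·m⁻²·s = kg·m⁻¹·s⁻¹
  D. N·s·m⁻² = kg·m·s⁻²·s·m⁻² = kg·m⁻¹·s⁻¹
All reduce to kg·m⁻¹·s⁻¹ except A., which is kg·m·s⁻².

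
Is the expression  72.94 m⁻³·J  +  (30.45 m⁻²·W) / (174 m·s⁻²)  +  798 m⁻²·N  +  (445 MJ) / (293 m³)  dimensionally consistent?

Reduce each to base SI dimensions:
  72.94 m⁻³·J:  J·m⁻³ = N·m·m⁻³ = kg·m⁻¹·s⁻²
  (30.45 m⁻²·W) / (174 m·s⁻²):  [kg·s⁻³] / [m·s⁻²] = kg·m⁻¹·s⁻¹
  798 m⁻²·N:  N·m⁻² = kg·m·s⁻²·m⁻² = kg·m⁻¹·s⁻²
  (445 MJ) / (293 m³):  [kg·m²·s⁻²] / [m³] = kg·m⁻¹·s⁻²
The terms do not share a single dimension (kg·m⁻¹·s⁻² vs kg·m⁻¹·s⁻¹).

No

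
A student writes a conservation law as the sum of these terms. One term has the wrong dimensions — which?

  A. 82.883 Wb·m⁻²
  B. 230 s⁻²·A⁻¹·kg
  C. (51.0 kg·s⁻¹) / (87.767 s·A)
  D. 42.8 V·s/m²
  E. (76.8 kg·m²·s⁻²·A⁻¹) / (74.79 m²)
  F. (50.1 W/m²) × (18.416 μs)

Dimensions:
  A. Wb·m⁻² = V·s·m⁻² = kg·s⁻²·A⁻¹
  B. kg·s⁻²·A⁻¹
  C. [kg·s⁻¹] / [s·A] = kg·s⁻²·A⁻¹
  D. V·s·m⁻² = J·C⁻¹·s·m⁻² = kg·s⁻²·A⁻¹
  E. [kg·m²·s⁻²·A⁻¹] / [m²] = kg·s⁻²·A⁻¹
  F. [kg·s⁻³] · [s] = kg·s⁻²
All reduce to kg·s⁻²·A⁻¹ except F., which is kg·s⁻².

F.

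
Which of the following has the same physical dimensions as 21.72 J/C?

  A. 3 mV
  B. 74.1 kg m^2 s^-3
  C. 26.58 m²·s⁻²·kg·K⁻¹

A.

Reference: J·C⁻¹ = N·m·(s·A)⁻¹ = kg·m²·s⁻³·A⁻¹.
Each option:
  A. V = J·C⁻¹ = kg·m²·s⁻³·A⁻¹  ← same
  B. kg·m²·s⁻³
  C. kg·m²·s⁻²·K⁻¹
Only A. matches kg·m²·s⁻³·A⁻¹.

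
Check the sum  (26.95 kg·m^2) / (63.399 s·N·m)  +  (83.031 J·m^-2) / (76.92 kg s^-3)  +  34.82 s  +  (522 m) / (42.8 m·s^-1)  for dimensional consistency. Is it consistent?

Expand each in SI base units:
  (26.95 kg·m^2) / (63.399 s·N·m):  [kg·m²] / [kg·m²·s⁻¹] = s
  (83.031 J·m^-2) / (76.92 kg s^-3):  [kg·s⁻²] / [kg·s⁻³] = s
  34.82 s:  s
  (522 m) / (42.8 m·s^-1):  [m] / [m·s⁻¹] = s
Every term reduces to s.

Yes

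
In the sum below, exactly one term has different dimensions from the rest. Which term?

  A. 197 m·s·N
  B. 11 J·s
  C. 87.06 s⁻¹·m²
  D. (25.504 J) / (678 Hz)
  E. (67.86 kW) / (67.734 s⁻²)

In SI base units:
  A. N·m·s = kg·m·s⁻²·m·s = kg·m²·s⁻¹
  B. J·s = N·m·s = kg·m²·s⁻¹
  C. m²·s⁻¹
  D. [kg·m²·s⁻²] / [s⁻¹] = kg·m²·s⁻¹
  E. [kg·m²·s⁻³] / [s⁻²] = kg·m²·s⁻¹
All reduce to kg·m²·s⁻¹ except C., which is m²·s⁻¹.

C.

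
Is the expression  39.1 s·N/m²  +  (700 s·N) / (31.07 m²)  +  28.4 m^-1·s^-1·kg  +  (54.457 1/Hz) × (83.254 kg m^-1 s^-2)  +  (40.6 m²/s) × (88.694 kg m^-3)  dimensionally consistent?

Yes

Dimensions:
  39.1 s·N/m²:  N·s·m⁻² = kg·m·s⁻²·s·m⁻² = kg·m⁻¹·s⁻¹
  (700 s·N) / (31.07 m²):  [kg·m·s⁻¹] / [m²] = kg·m⁻¹·s⁻¹
  28.4 m^-1·s^-1·kg:  kg·m⁻¹·s⁻¹
  (54.457 1/Hz) × (83.254 kg m^-1 s^-2):  [s] · [kg·m⁻¹·s⁻²] = kg·m⁻¹·s⁻¹
  (40.6 m²/s) × (88.694 kg m^-3):  [m²·s⁻¹] · [kg·m⁻³] = kg·m⁻¹·s⁻¹
Every term reduces to kg·m⁻¹·s⁻¹.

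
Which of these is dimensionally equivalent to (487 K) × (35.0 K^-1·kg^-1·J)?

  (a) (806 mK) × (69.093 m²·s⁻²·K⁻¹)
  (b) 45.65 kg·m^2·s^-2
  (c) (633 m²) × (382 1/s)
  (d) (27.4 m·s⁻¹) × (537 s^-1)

(a)

Reference: [K] · [m²·s⁻²·K⁻¹] = m²·s⁻².
Each option:
  (a) [K] · [m²·s⁻²·K⁻¹] = m²·s⁻²  ← same
  (b) kg·m²·s⁻²
  (c) [m²] · [s⁻¹] = m²·s⁻¹
  (d) [m·s⁻¹] · [s⁻¹] = m·s⁻²
Only (a) matches m²·s⁻².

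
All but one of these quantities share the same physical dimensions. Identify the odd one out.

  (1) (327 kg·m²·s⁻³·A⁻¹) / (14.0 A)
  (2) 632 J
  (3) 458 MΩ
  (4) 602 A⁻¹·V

Work out the base dimensions of each:
  (1) [kg·m²·s⁻³·A⁻¹] / [A] = kg·m²·s⁻³·A⁻²
  (2) J = N·m = kg·m²·s⁻²
  (3) Ω = V·A⁻¹ = kg·m²·s⁻³·A⁻²
  (4) V·A⁻¹ = J·C⁻¹·A⁻¹ = kg·m²·s⁻³·A⁻²
All reduce to kg·m²·s⁻³·A⁻² except (2), which is kg·m²·s⁻².

(2)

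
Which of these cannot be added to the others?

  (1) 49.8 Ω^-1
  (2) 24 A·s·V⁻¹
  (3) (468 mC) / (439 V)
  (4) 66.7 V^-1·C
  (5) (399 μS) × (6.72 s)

(1)

Reduce each to base SI dimensions:
  (1) Ω⁻¹ = (V·A⁻¹)⁻¹ = kg⁻¹·m⁻²·s³·A²
  (2) A·s·V⁻¹ = A·s·(J·C⁻¹)⁻¹ = kg⁻¹·m⁻²·s⁴·A²
  (3) [s·A] / [kg·m²·s⁻³·A⁻¹] = kg⁻¹·m⁻²·s⁴·A²
  (4) C·V⁻¹ = s·A·(J·C⁻¹)⁻¹ = kg⁻¹·m⁻²·s⁴·A²
  (5) [kg⁻¹·m⁻²·s³·A²] · [s] = kg⁻¹·m⁻²·s⁴·A²
All reduce to kg⁻¹·m⁻²·s⁴·A² except (1), which is kg⁻¹·m⁻²·s³·A².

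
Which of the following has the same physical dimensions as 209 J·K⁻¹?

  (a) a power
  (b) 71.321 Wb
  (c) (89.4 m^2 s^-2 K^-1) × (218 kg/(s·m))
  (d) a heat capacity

(d)

Reference: J·K⁻¹ = N·m·K⁻¹ = kg·m²·s⁻²·K⁻¹.
Each option:
  (a) [power] = kg·m²·s⁻³
  (b) Wb = V·s = kg·m²·s⁻²·A⁻¹
  (c) [m²·s⁻²·K⁻¹] · [kg·m⁻¹·s⁻¹] = kg·m·s⁻³·K⁻¹
  (d) [heat capacity] = kg·m²·s⁻²·K⁻¹  ← same
Only (d) matches kg·m²·s⁻²·K⁻¹.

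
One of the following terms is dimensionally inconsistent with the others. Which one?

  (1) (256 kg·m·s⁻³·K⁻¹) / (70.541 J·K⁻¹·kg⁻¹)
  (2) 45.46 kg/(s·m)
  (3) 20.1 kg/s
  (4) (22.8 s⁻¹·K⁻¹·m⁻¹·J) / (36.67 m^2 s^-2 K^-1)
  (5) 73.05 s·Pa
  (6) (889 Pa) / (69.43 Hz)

(3)

Dimensions:
  (1) [kg·m·s⁻³·K⁻¹] / [m²·s⁻²·K⁻¹] = kg·m⁻¹·s⁻¹
  (2) kg·m⁻¹·s⁻¹
  (3) kg·s⁻¹
  (4) [kg·m·s⁻³·K⁻¹] / [m²·s⁻²·K⁻¹] = kg·m⁻¹·s⁻¹
  (5) Pa·s = N·m⁻²·s = kg·m⁻¹·s⁻¹
  (6) [kg·m⁻¹·s⁻²] / [s⁻¹] = kg·m⁻¹·s⁻¹
All reduce to kg·m⁻¹·s⁻¹ except (3), which is kg·s⁻¹.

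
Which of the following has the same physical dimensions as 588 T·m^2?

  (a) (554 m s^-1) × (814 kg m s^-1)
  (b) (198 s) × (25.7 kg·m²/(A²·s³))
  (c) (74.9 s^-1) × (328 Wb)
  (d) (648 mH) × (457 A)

(d)

Reference: T·m² = Wb·m⁻²·m² = kg·m²·s⁻²·A⁻¹.
Each option:
  (a) [m·s⁻¹] · [kg·m·s⁻¹] = kg·m²·s⁻²
  (b) [s] · [kg·m²·s⁻³·A⁻²] = kg·m²·s⁻²·A⁻²
  (c) [s⁻¹] · [kg·m²·s⁻²·A⁻¹] = kg·m²·s⁻³·A⁻¹
  (d) [kg·m²·s⁻²·A⁻²] · [A] = kg·m²·s⁻²·A⁻¹  ← same
Only (d) matches kg·m²·s⁻²·A⁻¹.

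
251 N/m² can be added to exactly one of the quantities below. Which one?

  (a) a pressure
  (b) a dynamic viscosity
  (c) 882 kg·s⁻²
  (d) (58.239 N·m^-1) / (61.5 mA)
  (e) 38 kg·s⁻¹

(a)

Reference: N·m⁻² = kg·m·s⁻²·m⁻² = kg·m⁻¹·s⁻².
Each option:
  (a) [pressure] = kg·m⁻¹·s⁻²  ← same
  (b) [dynamic viscosity] = kg·m⁻¹·s⁻¹
  (c) kg·s⁻²
  (d) [kg·s⁻²] / [A] = kg·s⁻²·A⁻¹
  (e) kg·s⁻¹
Only (a) matches kg·m⁻¹·s⁻².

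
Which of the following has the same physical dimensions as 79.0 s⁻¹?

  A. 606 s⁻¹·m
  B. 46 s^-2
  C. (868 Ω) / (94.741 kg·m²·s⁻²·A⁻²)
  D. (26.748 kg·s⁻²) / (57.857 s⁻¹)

C.

Reference: s⁻¹.
Each option:
  A. m·s⁻¹
  B. s⁻²
  C. [kg·m²·s⁻³·A⁻²] / [kg·m²·s⁻²·A⁻²] = s⁻¹  ← same
  D. [kg·s⁻²] / [s⁻¹] = kg·s⁻¹
Only C. matches s⁻¹.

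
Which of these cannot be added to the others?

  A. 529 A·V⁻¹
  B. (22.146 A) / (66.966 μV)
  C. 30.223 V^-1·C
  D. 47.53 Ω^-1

Reduce each to base SI dimensions:
  A. A·V⁻¹ = A·(J·C⁻¹)⁻¹ = kg⁻¹·m⁻²·s³·A²
  B. [A] / [kg·m²·s⁻³·A⁻¹] = kg⁻¹·m⁻²·s³·A²
  C. C·V⁻¹ = s·A·(J·C⁻¹)⁻¹ = kg⁻¹·m⁻²·s⁴·A²
  D. Ω⁻¹ = (V·A⁻¹)⁻¹ = kg⁻¹·m⁻²·s³·A²
All reduce to kg⁻¹·m⁻²·s³·A² except C., which is kg⁻¹·m⁻²·s⁴·A².

C.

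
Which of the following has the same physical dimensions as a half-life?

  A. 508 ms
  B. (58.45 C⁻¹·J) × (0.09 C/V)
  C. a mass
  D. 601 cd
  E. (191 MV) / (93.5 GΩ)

Reference: [half-life] = s.
Each option:
  A. s  ← same
  B. [kg·m²·s⁻³·A⁻¹] · [kg⁻¹·m⁻²·s⁴·A²] = s·A
  C. [mass] = kg
  D. cd
  E. [kg·m²·s⁻³·A⁻¹] / [kg·m²·s⁻³·A⁻²] = A
Only A. matches s.

A.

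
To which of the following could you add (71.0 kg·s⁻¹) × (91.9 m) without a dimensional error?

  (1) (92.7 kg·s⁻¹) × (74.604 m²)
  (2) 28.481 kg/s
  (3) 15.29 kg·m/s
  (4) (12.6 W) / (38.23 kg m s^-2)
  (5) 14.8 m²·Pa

(3)

Reference: [kg·s⁻¹] · [m] = kg·m·s⁻¹.
Each option:
  (1) [kg·s⁻¹] · [m²] = kg·m²·s⁻¹
  (2) kg·s⁻¹
  (3) kg·m·s⁻¹  ← same
  (4) [kg·m²·s⁻³] / [kg·m·s⁻²] = m·s⁻¹
  (5) Pa·m² = N·m⁻²·m² = kg·m·s⁻²
Only (3) matches kg·m·s⁻¹.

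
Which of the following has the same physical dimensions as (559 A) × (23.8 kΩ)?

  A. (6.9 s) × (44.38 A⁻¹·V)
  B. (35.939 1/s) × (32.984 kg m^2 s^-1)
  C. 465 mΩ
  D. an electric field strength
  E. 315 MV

E.

Reference: [A] · [kg·m²·s⁻³·A⁻²] = kg·m²·s⁻³·A⁻¹.
Each option:
  A. [s] · [kg·m²·s⁻³·A⁻²] = kg·m²·s⁻²·A⁻²
  B. [s⁻¹] · [kg·m²·s⁻¹] = kg·m²·s⁻²
  C. Ω = V·A⁻¹ = kg·m²·s⁻³·A⁻²
  D. [electric field strength] = kg·m·s⁻³·A⁻¹
  E. V = J·C⁻¹ = kg·m²·s⁻³·A⁻¹  ← same
Only E. matches kg·m²·s⁻³·A⁻¹.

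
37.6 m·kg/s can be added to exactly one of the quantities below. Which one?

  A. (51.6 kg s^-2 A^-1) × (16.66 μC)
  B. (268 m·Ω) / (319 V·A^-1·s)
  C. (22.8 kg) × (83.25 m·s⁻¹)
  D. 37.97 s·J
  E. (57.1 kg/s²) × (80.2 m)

Reference: kg·m·s⁻¹.
Each option:
  A. [kg·s⁻²·A⁻¹] · [s·A] = kg·s⁻¹
  B. [kg·m³·s⁻³·A⁻²] / [kg·m²·s⁻²·A⁻²] = m·s⁻¹
  C. [kg] · [m·s⁻¹] = kg·m·s⁻¹  ← same
  D. J·s = N·m·s = kg·m²·s⁻¹
  E. [kg·s⁻²] · [m] = kg·m·s⁻²
Only C. matches kg·m·s⁻¹.

C.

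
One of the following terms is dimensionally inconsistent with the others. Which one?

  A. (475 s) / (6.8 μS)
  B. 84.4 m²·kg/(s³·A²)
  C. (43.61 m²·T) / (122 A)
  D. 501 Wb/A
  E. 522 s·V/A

Work out the base dimensions of each:
  A. [s] / [kg⁻¹·m⁻²·s³·A²] = kg·m²·s⁻²·A⁻²
  B. kg·m²·s⁻³·A⁻²
  C. [kg·m²·s⁻²·A⁻¹] / [A] = kg·m²·s⁻²·A⁻²
  D. Wb·A⁻¹ = V·s·A⁻¹ = kg·m²·s⁻²·A⁻²
  E. V·s·A⁻¹ = J·C⁻¹·s·A⁻¹ = kg·m²·s⁻²·A⁻²
All reduce to kg·m²·s⁻²·A⁻² except B., which is kg·m²·s⁻³·A⁻².

B.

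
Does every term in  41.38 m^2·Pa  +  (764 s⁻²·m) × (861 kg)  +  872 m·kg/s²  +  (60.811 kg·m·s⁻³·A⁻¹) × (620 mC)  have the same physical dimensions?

Reduce each to base SI dimensions:
  41.38 m^2·Pa:  Pa·m² = N·m⁻²·m² = kg·m·s⁻²
  (764 s⁻²·m) × (861 kg):  [m·s⁻²] · [kg] = kg·m·s⁻²
  872 m·kg/s²:  kg·m·s⁻²
  (60.811 kg·m·s⁻³·A⁻¹) × (620 mC):  [kg·m·s⁻³·A⁻¹] · [s·A] = kg·m·s⁻²
Every term reduces to kg·m·s⁻².

Yes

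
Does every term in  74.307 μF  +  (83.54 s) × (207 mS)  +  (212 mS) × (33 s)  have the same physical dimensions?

Reduce each to base SI dimensions:
  74.307 μF:  F = C·V⁻¹ = kg⁻¹·m⁻²·s⁴·A²
  (83.54 s) × (207 mS):  [s] · [kg⁻¹·m⁻²·s³·A²] = kg⁻¹·m⁻²·s⁴·A²
  (212 mS) × (33 s):  [kg⁻¹·m⁻²·s³·A²] · [s] = kg⁻¹·m⁻²·s⁴·A²
Every term reduces to kg⁻¹·m⁻²·s⁴·A².

Yes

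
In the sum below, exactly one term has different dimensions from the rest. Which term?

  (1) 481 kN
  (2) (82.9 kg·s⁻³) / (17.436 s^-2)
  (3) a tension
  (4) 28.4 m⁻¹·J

Dimensions:
  (1) N = kg·m·s⁻²
  (2) [kg·s⁻³] / [s⁻²] = kg·s⁻¹
  (3) [tension] = kg·m·s⁻²
  (4) J·m⁻¹ = N·m·m⁻¹ = kg·m·s⁻²
All reduce to kg·m·s⁻² except (2), which is kg·s⁻¹.

(2)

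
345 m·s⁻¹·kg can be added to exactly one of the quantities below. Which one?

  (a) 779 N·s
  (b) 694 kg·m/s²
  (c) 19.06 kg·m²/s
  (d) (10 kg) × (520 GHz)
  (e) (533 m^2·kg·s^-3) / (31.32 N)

Reference: kg·m·s⁻¹.
Each option:
  (a) N·s = kg·m·s⁻²·s = kg·m·s⁻¹  ← same
  (b) kg·m·s⁻²
  (c) kg·m²·s⁻¹
  (d) [kg] · [s⁻¹] = kg·s⁻¹
  (e) [kg·m²·s⁻³] / [kg·m·s⁻²] = m·s⁻¹
Only (a) matches kg·m·s⁻¹.

(a)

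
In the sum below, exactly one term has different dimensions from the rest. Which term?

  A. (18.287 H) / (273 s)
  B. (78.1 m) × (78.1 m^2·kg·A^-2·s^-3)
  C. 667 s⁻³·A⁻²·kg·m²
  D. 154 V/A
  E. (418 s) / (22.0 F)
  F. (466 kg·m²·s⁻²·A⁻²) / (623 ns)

Expand each in SI base units:
  A. [kg·m²·s⁻²·A⁻²] / [s] = kg·m²·s⁻³·A⁻²
  B. [m] · [kg·m²·s⁻³·A⁻²] = kg·m³·s⁻³·A⁻²
  C. kg·m²·s⁻³·A⁻²
  D. V·A⁻¹ = J·C⁻¹·A⁻¹ = kg·m²·s⁻³·A⁻²
  E. [s] / [kg⁻¹·m⁻²·s⁴·A²] = kg·m²·s⁻³·A⁻²
  F. [kg·m²·s⁻²·A⁻²] / [s] = kg·m²·s⁻³·A⁻²
All reduce to kg·m²·s⁻³·A⁻² except B., which is kg·m³·s⁻³·A⁻².

B.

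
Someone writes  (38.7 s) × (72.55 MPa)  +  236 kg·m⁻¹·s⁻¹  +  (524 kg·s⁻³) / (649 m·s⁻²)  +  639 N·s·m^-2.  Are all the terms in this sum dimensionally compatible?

Dimensions:
  (38.7 s) × (72.55 MPa):  [s] · [kg·m⁻¹·s⁻²] = kg·m⁻¹·s⁻¹
  236 kg·m⁻¹·s⁻¹:  kg·m⁻¹·s⁻¹
  (524 kg·s⁻³) / (649 m·s⁻²):  [kg·s⁻³] / [m·s⁻²] = kg·m⁻¹·s⁻¹
  639 N·s·m^-2:  N·s·m⁻² = kg·m·s⁻²·s·m⁻² = kg·m⁻¹·s⁻¹
Every term reduces to kg·m⁻¹·s⁻¹.

Yes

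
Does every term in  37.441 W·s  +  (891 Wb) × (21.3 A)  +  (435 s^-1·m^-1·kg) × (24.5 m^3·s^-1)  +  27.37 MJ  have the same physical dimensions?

Work out the base dimensions of each:
  37.441 W·s:  W·s = J·s⁻¹·s = kg·m²·s⁻²
  (891 Wb) × (21.3 A):  [kg·m²·s⁻²·A⁻¹] · [A] = kg·m²·s⁻²
  (435 s^-1·m^-1·kg) × (24.5 m^3·s^-1):  [kg·m⁻¹·s⁻¹] · [m³·s⁻¹] = kg·m²·s⁻²
  27.37 MJ:  J = N·m = kg·m²·s⁻²
Every term reduces to kg·m²·s⁻².

Yes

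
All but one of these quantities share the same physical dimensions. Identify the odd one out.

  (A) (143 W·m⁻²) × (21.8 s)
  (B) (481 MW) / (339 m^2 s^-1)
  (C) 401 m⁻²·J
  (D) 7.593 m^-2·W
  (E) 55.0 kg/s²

(D)

Reduce each to base SI dimensions:
  (A) [kg·s⁻³] · [s] = kg·s⁻²
  (B) [kg·m²·s⁻³] / [m²·s⁻¹] = kg·s⁻²
  (C) J·m⁻² = N·m·m⁻² = kg·s⁻²
  (D) W·m⁻² = J·s⁻¹·m⁻² = kg·s⁻³
  (E) kg·s⁻²
All reduce to kg·s⁻² except (D), which is kg·s⁻³.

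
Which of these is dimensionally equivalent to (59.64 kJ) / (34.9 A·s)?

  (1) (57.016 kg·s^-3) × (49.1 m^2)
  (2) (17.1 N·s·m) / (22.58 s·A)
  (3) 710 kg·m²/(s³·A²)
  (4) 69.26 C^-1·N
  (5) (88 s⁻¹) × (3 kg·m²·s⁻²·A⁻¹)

Reference: [kg·m²·s⁻²] / [s·A] = kg·m²·s⁻³·A⁻¹.
Each option:
  (1) [kg·s⁻³] · [m²] = kg·m²·s⁻³
  (2) [kg·m²·s⁻¹] / [s·A] = kg·m²·s⁻²·A⁻¹
  (3) kg·m²·s⁻³·A⁻²
  (4) N·C⁻¹ = kg·m·s⁻²·(s·A)⁻¹ = kg·m·s⁻³·A⁻¹
  (5) [s⁻¹] · [kg·m²·s⁻²·A⁻¹] = kg·m²·s⁻³·A⁻¹  ← same
Only (5) matches kg·m²·s⁻³·A⁻¹.

(5)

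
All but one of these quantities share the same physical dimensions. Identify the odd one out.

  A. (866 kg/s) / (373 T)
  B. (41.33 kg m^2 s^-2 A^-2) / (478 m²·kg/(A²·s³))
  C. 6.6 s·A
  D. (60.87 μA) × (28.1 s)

Dimensions:
  A. [kg·s⁻¹] / [kg·s⁻²·A⁻¹] = s·A
  B. [kg·m²·s⁻²·A⁻²] / [kg·m²·s⁻³·A⁻²] = s
  C. A·s = s·A
  D. [A] · [s] = s·A
All reduce to s·A except B., which is s.

B.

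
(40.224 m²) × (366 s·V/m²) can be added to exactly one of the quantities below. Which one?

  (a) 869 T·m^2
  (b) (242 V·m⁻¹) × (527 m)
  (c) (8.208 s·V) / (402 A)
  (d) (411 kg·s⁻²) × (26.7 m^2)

(a)

Reference: [m²] · [kg·s⁻²·A⁻¹] = kg·m²·s⁻²·A⁻¹.
Each option:
  (a) T·m² = Wb·m⁻²·m² = kg·m²·s⁻²·A⁻¹  ← same
  (b) [kg·m·s⁻³·A⁻¹] · [m] = kg·m²·s⁻³·A⁻¹
  (c) [kg·m²·s⁻²·A⁻¹] / [A] = kg·m²·s⁻²·A⁻²
  (d) [kg·s⁻²] · [m²] = kg·m²·s⁻²
Only (a) matches kg·m²·s⁻²·A⁻¹.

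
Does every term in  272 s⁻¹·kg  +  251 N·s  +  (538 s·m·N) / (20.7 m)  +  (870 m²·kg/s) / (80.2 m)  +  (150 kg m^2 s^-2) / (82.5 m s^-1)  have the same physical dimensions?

In SI base units:
  272 s⁻¹·kg:  kg·s⁻¹
  251 N·s:  N·s = kg·m·s⁻²·s = kg·m·s⁻¹
  (538 s·m·N) / (20.7 m):  [kg·m²·s⁻¹] / [m] = kg·m·s⁻¹
  (870 m²·kg/s) / (80.2 m):  [kg·m²·s⁻¹] / [m] = kg·m·s⁻¹
  (150 kg m^2 s^-2) / (82.5 m s^-1):  [kg·m²·s⁻²] / [m·s⁻¹] = kg·m·s⁻¹
The terms do not share a single dimension (kg·m·s⁻¹ vs kg·s⁻¹).

No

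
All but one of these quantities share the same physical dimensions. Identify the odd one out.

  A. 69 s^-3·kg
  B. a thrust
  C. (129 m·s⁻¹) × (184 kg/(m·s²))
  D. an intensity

B.

Expand each in SI base units:
  A. kg·s⁻³
  B. [thrust] = kg·m·s⁻²
  C. [m·s⁻¹] · [kg·m⁻¹·s⁻²] = kg·s⁻³
  D. [intensity] = kg·s⁻³
All reduce to kg·s⁻³ except B., which is kg·m·s⁻².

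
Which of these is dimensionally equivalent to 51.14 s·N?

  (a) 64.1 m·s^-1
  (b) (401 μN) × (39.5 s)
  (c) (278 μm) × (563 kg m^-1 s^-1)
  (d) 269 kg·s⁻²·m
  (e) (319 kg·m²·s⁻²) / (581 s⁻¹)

Reference: N·s = kg·m·s⁻²·s = kg·m·s⁻¹.
Each option:
  (a) m·s⁻¹
  (b) [kg·m·s⁻²] · [s] = kg·m·s⁻¹  ← same
  (c) [m] · [kg·m⁻¹·s⁻¹] = kg·s⁻¹
  (d) kg·m·s⁻²
  (e) [kg·m²·s⁻²] / [s⁻¹] = kg·m²·s⁻¹
Only (b) matches kg·m·s⁻¹.

(b)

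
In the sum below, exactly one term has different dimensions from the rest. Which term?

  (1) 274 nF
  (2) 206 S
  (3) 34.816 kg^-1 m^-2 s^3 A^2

(1)

Work out the base dimensions of each:
  (1) F = C·V⁻¹ = kg⁻¹·m⁻²·s⁴·A²
  (2) S = Ω⁻¹ = kg⁻¹·m⁻²·s³·A²
  (3) kg⁻¹·m⁻²·s³·A²
All reduce to kg⁻¹·m⁻²·s³·A² except (1), which is kg⁻¹·m⁻²·s⁴·A².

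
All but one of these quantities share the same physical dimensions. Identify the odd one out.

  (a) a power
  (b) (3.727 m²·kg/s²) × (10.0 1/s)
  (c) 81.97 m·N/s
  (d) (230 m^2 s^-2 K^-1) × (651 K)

In SI base units:
  (a) [power] = kg·m²·s⁻³
  (b) [kg·m²·s⁻²] · [s⁻¹] = kg·m²·s⁻³
  (c) N·m·s⁻¹ = kg·m·s⁻²·m·s⁻¹ = kg·m²·s⁻³
  (d) [m²·s⁻²·K⁻¹] · [K] = m²·s⁻²
All reduce to kg·m²·s⁻³ except (d), which is m²·s⁻².

(d)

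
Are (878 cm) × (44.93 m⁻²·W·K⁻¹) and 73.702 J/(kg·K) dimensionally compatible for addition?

Reduce each to base SI dimensions:
  (878 cm) × (44.93 m⁻²·W·K⁻¹):  [m] · [kg·s⁻³·K⁻¹] = kg·m·s⁻³·K⁻¹
  73.702 J/(kg·K):  J·kg⁻¹·K⁻¹ = N·m·kg⁻¹·K⁻¹ = m²·s⁻²·K⁻¹
kg·m·s⁻³·K⁻¹ ≠ m²·s⁻²·K⁻¹, so they cannot be added.

No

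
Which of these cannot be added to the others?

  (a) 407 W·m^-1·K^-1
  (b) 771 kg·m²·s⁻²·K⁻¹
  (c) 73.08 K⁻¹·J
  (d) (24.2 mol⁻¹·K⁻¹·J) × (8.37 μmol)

Expand each in SI base units:
  (a) W·m⁻¹·K⁻¹ = J·s⁻¹·m⁻¹·K⁻¹ = kg·m·s⁻³·K⁻¹
  (b) kg·m²·s⁻²·K⁻¹
  (c) J·K⁻¹ = N·m·K⁻¹ = kg·m²·s⁻²·K⁻¹
  (d) [kg·m²·s⁻²·K⁻¹·mol⁻¹] · [mol] = kg·m²·s⁻²·K⁻¹
All reduce to kg·m²·s⁻²·K⁻¹ except (a), which is kg·m·s⁻³·K⁻¹.

(a)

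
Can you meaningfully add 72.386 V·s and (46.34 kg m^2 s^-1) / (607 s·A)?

Yes

Expand each in SI base units:
  72.386 V·s:  V·s = J·C⁻¹·s = kg·m²·s⁻²·A⁻¹
  (46.34 kg m^2 s^-1) / (607 s·A):  [kg·m²·s⁻¹] / [s·A] = kg·m²·s⁻²·A⁻¹
Both are kg·m²·s⁻²·A⁻¹, so they have the same dimensions and can be added.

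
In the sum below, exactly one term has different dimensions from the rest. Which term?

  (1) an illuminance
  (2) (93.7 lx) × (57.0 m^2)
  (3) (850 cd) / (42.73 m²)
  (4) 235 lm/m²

Work out the base dimensions of each:
  (1) [illuminance] = m⁻²·cd
  (2) [m⁻²·cd] · [m²] = cd
  (3) [cd] / [m²] = m⁻²·cd
  (4) lm·m⁻² = cd·m⁻² = m⁻²·cd
All reduce to m⁻²·cd except (2), which is cd.

(2)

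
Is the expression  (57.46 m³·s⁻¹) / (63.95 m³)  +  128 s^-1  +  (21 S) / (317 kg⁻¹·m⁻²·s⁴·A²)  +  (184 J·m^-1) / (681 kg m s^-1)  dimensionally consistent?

Yes

Work out the base dimensions of each:
  (57.46 m³·s⁻¹) / (63.95 m³):  [m³·s⁻¹] / [m³] = s⁻¹
  128 s^-1:  s⁻¹
  (21 S) / (317 kg⁻¹·m⁻²·s⁴·A²):  [kg⁻¹·m⁻²·s³·A²] / [kg⁻¹·m⁻²·s⁴·A²] = s⁻¹
  (184 J·m^-1) / (681 kg m s^-1):  [kg·m·s⁻²] / [kg·m·s⁻¹] = s⁻¹
Every term reduces to s⁻¹.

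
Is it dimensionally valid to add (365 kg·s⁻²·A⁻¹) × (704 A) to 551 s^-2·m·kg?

Work out the base dimensions of each:
  (365 kg·s⁻²·A⁻¹) × (704 A):  [kg·s⁻²·A⁻¹] · [A] = kg·s⁻²
  551 s^-2·m·kg:  kg·m·s⁻²
kg·s⁻² ≠ kg·m·s⁻², so they cannot be added.

No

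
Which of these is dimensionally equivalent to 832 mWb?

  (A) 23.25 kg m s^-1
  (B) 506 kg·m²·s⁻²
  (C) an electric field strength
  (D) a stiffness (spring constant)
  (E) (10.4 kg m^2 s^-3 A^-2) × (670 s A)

(E)

Reference: Wb = V·s = kg·m²·s⁻²·A⁻¹.
Each option:
  (A) kg·m·s⁻¹
  (B) kg·m²·s⁻²
  (C) [electric field strength] = kg·m·s⁻³·A⁻¹
  (D) [stiffness (spring constant)] = kg·s⁻²
  (E) [kg·m²·s⁻³·A⁻²] · [s·A] = kg·m²·s⁻²·A⁻¹  ← same
Only (E) matches kg·m²·s⁻²·A⁻¹.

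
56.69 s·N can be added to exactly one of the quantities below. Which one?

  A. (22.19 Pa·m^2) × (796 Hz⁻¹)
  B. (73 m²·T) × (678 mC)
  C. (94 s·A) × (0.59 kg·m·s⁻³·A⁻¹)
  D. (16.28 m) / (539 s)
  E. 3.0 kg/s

Reference: N·s = kg·m·s⁻²·s = kg·m·s⁻¹.
Each option:
  A. [kg·m·s⁻²] · [s] = kg·m·s⁻¹  ← same
  B. [kg·m²·s⁻²·A⁻¹] · [s·A] = kg·m²·s⁻¹
  C. [s·A] · [kg·m·s⁻³·A⁻¹] = kg·m·s⁻²
  D. [m] / [s] = m·s⁻¹
  E. kg·s⁻¹
Only A. matches kg·m·s⁻¹.

A.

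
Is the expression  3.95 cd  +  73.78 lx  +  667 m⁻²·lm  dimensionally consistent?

Work out the base dimensions of each:
  3.95 cd:  cd
  73.78 lx:  lx = lm·m⁻² = m⁻²·cd
  667 m⁻²·lm:  lm·m⁻² = cd·m⁻² = m⁻²·cd
The terms do not share a single dimension (cd vs m⁻²·cd).

No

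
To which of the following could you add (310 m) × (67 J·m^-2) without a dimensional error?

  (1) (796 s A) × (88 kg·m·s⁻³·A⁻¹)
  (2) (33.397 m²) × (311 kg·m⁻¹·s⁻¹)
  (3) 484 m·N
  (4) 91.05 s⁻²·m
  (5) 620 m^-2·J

Reference: [m] · [kg·s⁻²] = kg·m·s⁻².
Each option:
  (1) [s·A] · [kg·m·s⁻³·A⁻¹] = kg·m·s⁻²  ← same
  (2) [m²] · [kg·m⁻¹·s⁻¹] = kg·m·s⁻¹
  (3) N·m = kg·m·s⁻²·m = kg·m²·s⁻²
  (4) m·s⁻²
  (5) J·m⁻² = N·m·m⁻² = kg·s⁻²
Only (1) matches kg·m·s⁻².

(1)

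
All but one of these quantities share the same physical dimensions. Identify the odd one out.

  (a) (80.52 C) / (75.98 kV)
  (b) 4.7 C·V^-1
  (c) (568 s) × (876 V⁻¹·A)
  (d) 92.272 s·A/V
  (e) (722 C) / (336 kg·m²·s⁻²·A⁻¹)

(e)

In SI base units:
  (a) [s·A] / [kg·m²·s⁻³·A⁻¹] = kg⁻¹·m⁻²·s⁴·A²
  (b) C·V⁻¹ = s·A·(J·C⁻¹)⁻¹ = kg⁻¹·m⁻²·s⁴·A²
  (c) [s] · [kg⁻¹·m⁻²·s³·A²] = kg⁻¹·m⁻²·s⁴·A²
  (d) A·s·V⁻¹ = A·s·(J·C⁻¹)⁻¹ = kg⁻¹·m⁻²·s⁴·A²
  (e) [s·A] / [kg·m²·s⁻²·A⁻¹] = kg⁻¹·m⁻²·s³·A²
All reduce to kg⁻¹·m⁻²·s⁴·A² except (e), which is kg⁻¹·m⁻²·s³·A².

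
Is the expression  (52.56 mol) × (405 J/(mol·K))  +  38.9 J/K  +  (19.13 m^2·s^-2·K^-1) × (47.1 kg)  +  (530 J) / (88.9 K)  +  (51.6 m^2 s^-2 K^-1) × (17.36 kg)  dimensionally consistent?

Work out the base dimensions of each:
  (52.56 mol) × (405 J/(mol·K)):  [mol] · [kg·m²·s⁻²·K⁻¹·mol⁻¹] = kg·m²·s⁻²·K⁻¹
  38.9 J/K:  J·K⁻¹ = N·m·K⁻¹ = kg·m²·s⁻²·K⁻¹
  (19.13 m^2·s^-2·K^-1) × (47.1 kg):  [m²·s⁻²·K⁻¹] · [kg] = kg·m²·s⁻²·K⁻¹
  (530 J) / (88.9 K):  [kg·m²·s⁻²] / [K] = kg·m²·s⁻²·K⁻¹
  (51.6 m^2 s^-2 K^-1) × (17.36 kg):  [m²·s⁻²·K⁻¹] · [kg] = kg·m²·s⁻²·K⁻¹
Every term reduces to kg·m²·s⁻²·K⁻¹.

Yes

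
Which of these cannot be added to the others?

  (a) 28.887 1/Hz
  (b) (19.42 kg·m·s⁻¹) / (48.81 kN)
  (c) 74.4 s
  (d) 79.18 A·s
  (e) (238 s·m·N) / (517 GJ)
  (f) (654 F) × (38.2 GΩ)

(d)

In SI base units:
  (a) Hz⁻¹ = (s⁻¹)⁻¹ = s
  (b) [kg·m·s⁻¹] / [kg·m·s⁻²] = s
  (c) s
  (d) A·s = s·A
  (e) [kg·m²·s⁻¹] / [kg·m²·s⁻²] = s
  (f) [kg⁻¹·m⁻²·s⁴·A²] · [kg·m²·s⁻³·A⁻²] = s
All reduce to s except (d), which is s·A.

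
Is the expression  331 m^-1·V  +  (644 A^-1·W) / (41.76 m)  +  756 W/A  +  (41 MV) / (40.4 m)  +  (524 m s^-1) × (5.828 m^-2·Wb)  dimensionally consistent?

Expand each in SI base units:
  331 m^-1·V:  V·m⁻¹ = J·C⁻¹·m⁻¹ = kg·m·s⁻³·A⁻¹
  (644 A^-1·W) / (41.76 m):  [kg·m²·s⁻³·A⁻¹] / [m] = kg·m·s⁻³·A⁻¹
  756 W/A:  W·A⁻¹ = J·s⁻¹·A⁻¹ = kg·m²·s⁻³·A⁻¹
  (41 MV) / (40.4 m):  [kg·m²·s⁻³·A⁻¹] / [m] = kg·m·s⁻³·A⁻¹
  (524 m s^-1) × (5.828 m^-2·Wb):  [m·s⁻¹] · [kg·s⁻²·A⁻¹] = kg·m·s⁻³·A⁻¹
The terms do not share a single dimension (kg·m²·s⁻³·A⁻¹ vs kg·m·s⁻³·A⁻¹).

No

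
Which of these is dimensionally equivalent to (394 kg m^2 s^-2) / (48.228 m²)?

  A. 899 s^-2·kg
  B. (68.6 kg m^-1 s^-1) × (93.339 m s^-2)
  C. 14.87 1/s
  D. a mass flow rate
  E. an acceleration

Reference: [kg·m²·s⁻²] / [m²] = kg·s⁻².
Each option:
  A. kg·s⁻²  ← same
  B. [kg·m⁻¹·s⁻¹] · [m·s⁻²] = kg·s⁻³
  C. s⁻¹
  D. [mass flow rate] = kg·s⁻¹
  E. [acceleration] = m·s⁻²
Only A. matches kg·s⁻².

A.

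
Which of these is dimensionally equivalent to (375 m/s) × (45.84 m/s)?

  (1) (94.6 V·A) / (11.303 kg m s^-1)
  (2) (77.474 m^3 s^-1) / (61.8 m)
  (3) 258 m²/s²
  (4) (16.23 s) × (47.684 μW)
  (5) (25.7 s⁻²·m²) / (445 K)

(3)

Reference: [m·s⁻¹] · [m·s⁻¹] = m²·s⁻².
Each option:
  (1) [kg·m²·s⁻³] / [kg·m·s⁻¹] = m·s⁻²
  (2) [m³·s⁻¹] / [m] = m²·s⁻¹
  (3) m²·s⁻²  ← same
  (4) [s] · [kg·m²·s⁻³] = kg·m²·s⁻²
  (5) [m²·s⁻²] / [K] = m²·s⁻²·K⁻¹
Only (3) matches m²·s⁻².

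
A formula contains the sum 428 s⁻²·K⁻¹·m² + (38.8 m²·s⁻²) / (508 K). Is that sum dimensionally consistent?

Work out the base dimensions of each:
  428 s⁻²·K⁻¹·m²:  m²·s⁻²·K⁻¹
  (38.8 m²·s⁻²) / (508 K):  [m²·s⁻²] / [K] = m²·s⁻²·K⁻¹
Both are m²·s⁻²·K⁻¹, so they have the same dimensions and can be added.

Yes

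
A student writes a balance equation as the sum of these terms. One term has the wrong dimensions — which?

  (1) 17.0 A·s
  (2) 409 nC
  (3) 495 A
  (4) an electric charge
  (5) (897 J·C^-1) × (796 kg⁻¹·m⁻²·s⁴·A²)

(3)

In SI base units:
  (1) A·s = s·A
  (2) C = s·A
  (3) A
  (4) [electric charge] = s·A
  (5) [kg·m²·s⁻³·A⁻¹] · [kg⁻¹·m⁻²·s⁴·A²] = s·A
All reduce to s·A except (3), which is A.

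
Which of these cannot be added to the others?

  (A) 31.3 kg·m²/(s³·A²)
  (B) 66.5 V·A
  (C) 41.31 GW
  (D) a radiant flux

In SI base units:
  (A) kg·m²·s⁻³·A⁻²
  (B) V·A = J·C⁻¹·A = kg·m²·s⁻³
  (C) W = J·s⁻¹ = kg·m²·s⁻³
  (D) [radiant flux] = kg·m²·s⁻³
All reduce to kg·m²·s⁻³ except (A), which is kg·m²·s⁻³·A⁻².

(A)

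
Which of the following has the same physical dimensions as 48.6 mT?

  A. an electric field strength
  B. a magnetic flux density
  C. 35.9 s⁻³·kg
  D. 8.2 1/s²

Reference: T = Wb·m⁻² = kg·s⁻²·A⁻¹.
Each option:
  A. [electric field strength] = kg·m·s⁻³·A⁻¹
  B. [magnetic flux density] = kg·s⁻²·A⁻¹  ← same
  C. kg·s⁻³
  D. s⁻²
Only B. matches kg·s⁻²·A⁻¹.

B.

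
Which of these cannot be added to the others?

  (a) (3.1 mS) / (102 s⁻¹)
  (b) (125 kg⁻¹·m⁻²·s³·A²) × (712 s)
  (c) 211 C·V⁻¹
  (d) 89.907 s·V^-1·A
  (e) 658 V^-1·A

In SI base units:
  (a) [kg⁻¹·m⁻²·s³·A²] / [s⁻¹] = kg⁻¹·m⁻²·s⁴·A²
  (b) [kg⁻¹·m⁻²·s³·A²] · [s] = kg⁻¹·m⁻²·s⁴·A²
  (c) C·V⁻¹ = s·A·(J·C⁻¹)⁻¹ = kg⁻¹·m⁻²·s⁴·A²
  (d) A·s·V⁻¹ = A·s·(J·C⁻¹)⁻¹ = kg⁻¹·m⁻²·s⁴·A²
  (e) A·V⁻¹ = A·(J·C⁻¹)⁻¹ = kg⁻¹·m⁻²·s³·A²
All reduce to kg⁻¹·m⁻²·s⁴·A² except (e), which is kg⁻¹·m⁻²·s³·A².

(e)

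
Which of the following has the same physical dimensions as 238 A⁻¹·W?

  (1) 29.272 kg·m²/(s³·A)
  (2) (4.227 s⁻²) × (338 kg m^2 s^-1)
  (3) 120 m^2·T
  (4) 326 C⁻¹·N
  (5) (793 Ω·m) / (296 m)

Reference: W·A⁻¹ = J·s⁻¹·A⁻¹ = kg·m²·s⁻³·A⁻¹.
Each option:
  (1) kg·m²·s⁻³·A⁻¹  ← same
  (2) [s⁻²] · [kg·m²·s⁻¹] = kg·m²·s⁻³
  (3) T·m² = Wb·m⁻²·m² = kg·m²·s⁻²·A⁻¹
  (4) N·C⁻¹ = kg·m·s⁻²·(s·A)⁻¹ = kg·m·s⁻³·A⁻¹
  (5) [kg·m³·s⁻³·A⁻²] / [m] = kg·m²·s⁻³·A⁻²
Only (1) matches kg·m²·s⁻³·A⁻¹.

(1)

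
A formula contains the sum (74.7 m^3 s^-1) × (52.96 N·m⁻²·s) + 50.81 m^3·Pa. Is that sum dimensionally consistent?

Yes

Reduce each to base SI dimensions:
  (74.7 m^3 s^-1) × (52.96 N·m⁻²·s):  [m³·s⁻¹] · [kg·m⁻¹·s⁻¹] = kg·m²·s⁻²
  50.81 m^3·Pa:  Pa·m³ = N·m⁻²·m³ = kg·m²·s⁻²
Both are kg·m²·s⁻², so they have the same dimensions and can be added.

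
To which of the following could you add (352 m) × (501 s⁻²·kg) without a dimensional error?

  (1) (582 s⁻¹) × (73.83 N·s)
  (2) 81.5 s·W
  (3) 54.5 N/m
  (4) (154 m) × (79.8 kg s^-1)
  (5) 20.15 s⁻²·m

Reference: [m] · [kg·s⁻²] = kg·m·s⁻².
Each option:
  (1) [s⁻¹] · [kg·m·s⁻¹] = kg·m·s⁻²  ← same
  (2) W·s = J·s⁻¹·s = kg·m²·s⁻²
  (3) N·m⁻¹ = kg·m·s⁻²·m⁻¹ = kg·s⁻²
  (4) [m] · [kg·s⁻¹] = kg·m·s⁻¹
  (5) m·s⁻²
Only (1) matches kg·m·s⁻².

(1)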